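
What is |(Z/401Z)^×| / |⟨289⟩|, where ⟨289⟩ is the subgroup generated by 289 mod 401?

ord(289) | φ(401) = 401 − 1 = 400 = 2^4 · 5^2.
Divisors of 400: 1, 2, 4, 5, 8, 10, 16, 20, 25, 40, 50, 80, 100, 200, 400.
Compute 289^d (mod 401) for the divisors d until we hit 1:
289^1 ≡ 289 (mod 401)
289^2 ≡ 113 (mod 401)
289^4 ≡ 338 (mod 401)
289^5 ≡ 239 (mod 401)
289^8 ≡ 360 (mod 401)
289^10 ≡ 179 (mod 401)
289^16 ≡ 77 (mod 401)
289^20 ≡ 362 (mod 401)
289^25 ≡ 303 (mod 401)
289^40 ≡ 318 (mod 401)
289^50 ≡ 381 (mod 401)
289^80 ≡ 72 (mod 401)
289^100 ≡ 400 (mod 401)
289^200 ≡ 1 (mod 401) ✓
The order of 289 is 200, so the subgroup it generates has 200 elements.
The index is φ(401) / ord(289) = 400 / 200 = 2.

2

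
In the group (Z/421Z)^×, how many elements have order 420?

φ(421) = 421 − 1 = 420 = 2^2 · 3 · 5 · 7.
(Z/421Z)^× is cyclic (|G| = 420); a cyclic group of order m has exactly φ(d) elements of each order d | m, and none otherwise.
420 = 2^2 · 3 · 5 · 7 divides 420, and φ(420) = 96.

96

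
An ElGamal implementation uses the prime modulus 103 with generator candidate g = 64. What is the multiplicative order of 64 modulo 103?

17

The order of 64 must divide φ(103) = 103 − 1 = 102 = 2 · 3 · 17.
Divisors of 102: 1, 2, 3, 6, 17, 34, 51, 102.
Check 64^d mod 103 for each divisor in increasing order:
64^1 ≡ 64 (mod 103)
64^2 ≡ 79 (mod 103)
64^3 ≡ 9 (mod 103)
64^6 ≡ 81 (mod 103)
64^17 ≡ 1 (mod 103) ✓
The smallest such exponent is 17, so the order of 64 is 17.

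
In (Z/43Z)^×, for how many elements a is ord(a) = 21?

φ(43) = 43 − 1 = 42 = 2 · 3 · 7.
(Z/43Z)^× is cyclic (|G| = 42); a cyclic group of order m has exactly φ(d) elements of each order d | m, and none otherwise.
21 = 3 · 7 divides 42, and φ(21) = 12.

12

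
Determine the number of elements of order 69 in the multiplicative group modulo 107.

φ(107) = 107 − 1 = 106 = 2 · 53.
In a cyclic group of order 106, there are φ(d) elements of order d for each divisor d of 106, and zero for non-divisors.
69 does not divide 106, so no element of (Z/107Z)^× has order 69.

0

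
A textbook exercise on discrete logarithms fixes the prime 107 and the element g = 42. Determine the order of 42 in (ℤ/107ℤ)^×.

The order of 42 must divide φ(107) = 107 − 1 = 106 = 2 · 53.
Divisors of 106: 1, 2, 53, 106.
Compute 42^d (mod 107) for the divisors d until we hit 1:
42^1 ≡ 42 (mod 107)
42^2 ≡ 52 (mod 107)
42^53 ≡ 1 (mod 107) ✓
Therefore the multiplicative order of 42 modulo 107 is 53.

53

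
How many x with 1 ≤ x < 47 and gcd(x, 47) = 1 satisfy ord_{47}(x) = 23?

22

φ(47) = 47 − 1 = 46 = 2 · 23.
(Z/47Z)^× is cyclic (|G| = 46); a cyclic group of order m has exactly φ(d) elements of each order d | m, and none otherwise.
23 | 46, and φ(23) = 23 − 1 = 22.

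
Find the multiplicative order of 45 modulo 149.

By Lagrange's theorem, ord_149(45) divides φ(149) = 149 − 1 = 148 = 2^2 · 37.
Divisors of 148: 1, 2, 4, 37, 74, 148.
Test each divisor d:
45^1 ≡ 45 (mod 149)
45^2 ≡ 88 (mod 149)
45^4 ≡ 145 (mod 149)
45^37 ≡ 148 (mod 149)
45^74 ≡ 1 (mod 149) ✓
Hence ord(45) = 74.

74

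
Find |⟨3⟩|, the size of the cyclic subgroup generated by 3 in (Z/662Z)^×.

By Lagrange's theorem, ord_662(3) divides φ(662) = φ(2)·φ(331) = 1·330 = 330 = 2 · 3 · 5 · 11.
Divisors of 330: 1, 2, 3, 5, 6, 10, 11, 15, 22, 30, 33, 55, 66, 110, 165, 330.
Evaluate successive powers at the divisors of 330:
3^1 ≡ 3 (mod 662)
3^2 ≡ 9 (mod 662)
3^3 ≡ 27 (mod 662)
3^5 ≡ 243 (mod 662)
3^6 ≡ 67 (mod 662)
3^10 ≡ 131 (mod 662)
3^11 ≡ 393 (mod 662)
3^15 ≡ 57 (mod 662)
3^22 ≡ 203 (mod 662)
3^30 ≡ 601 (mod 662)
3^33 ≡ 339 (mod 662)
3^55 ≡ 631 (mod 662)
3^66 ≡ 395 (mod 662)
3^110 ≡ 299 (mod 662)
3^165 ≡ 661 (mod 662)
3^330 ≡ 1 (mod 662) ✓
Therefore the multiplicative order of 3 modulo 662 is 330.

330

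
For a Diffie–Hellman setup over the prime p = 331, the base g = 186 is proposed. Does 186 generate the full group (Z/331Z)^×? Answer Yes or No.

No

φ(331) = 331 − 1 = 330 = 2 · 3 · 5 · 11.
It suffices to check that the order of 186 is not a proper divisor of 330: compute 186^(330/q) for q ∈ {2, 3, 5, 11}.
186^165 ≡ 1 (mod 331)  [q = 2: ≡ 1 ✗]
186^110 ≡ 1 (mod 331)  [q = 3: ≡ 1 ✗]
186^66 ≡ 124 (mod 331)  [q = 5: ≢ 1 ✓]
186^30 ≡ 270 (mod 331)  [q = 11: ≢ 1 ✓]
186^165 ≡ 1 shows ord(186) | 165, strictly less than φ(331); not a primitive root.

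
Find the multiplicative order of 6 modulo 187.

80

By Lagrange's theorem, ord_187(6) divides φ(187) = φ(11·17) = (11−1)·(17−1) = 10·16 = 160 = 2^5 · 5.
Divisors of 160: 1, 2, 4, 5, 8, 10, 16, 20, 32, 40, 80, 160.
Compute 6^d (mod 187) for the divisors d until we hit 1:
6^1 ≡ 6
6^2 ≡ 36
6^4 ≡ 174
6^5 ≡ 109
6^8 ≡ 169
6^10 ≡ 100
6^16 ≡ 137
6^20 ≡ 89
6^32 ≡ 69
6^40 ≡ 67
6^80 ≡ 1
The smallest such exponent is 80, so the order of 6 is 80.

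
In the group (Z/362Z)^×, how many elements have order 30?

φ(362) = φ(2)·φ(181) = 1·180 = 180 = 2^2 · 3^2 · 5.
(Z/362Z)^× is cyclic (|G| = 180); a cyclic group of order m has exactly φ(d) elements of each order d | m, and none otherwise.
30 = 2 · 3 · 5 divides 180, and φ(30) = 8.

8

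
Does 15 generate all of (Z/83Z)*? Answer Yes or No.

Yes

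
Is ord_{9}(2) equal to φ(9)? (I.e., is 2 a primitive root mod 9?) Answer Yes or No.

φ(9) = φ(3^2) = 3·(3−1) = 6 = 2 · 3.
It suffices to check that the order of 2 is not a proper divisor of 6: compute 2^(6/q) for q ∈ {2, 3}.
2^3 ≡ 8 (mod 9)  [q = 2: ≢ 1 ✓]
2^2 ≡ 4 (mod 9)  [q = 3: ≢ 1 ✓]
Every test exponent gives a nontrivial residue, hence 2 generates the full group.

Yes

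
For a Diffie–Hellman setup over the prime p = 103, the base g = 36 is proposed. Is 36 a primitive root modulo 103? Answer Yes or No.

φ(103) = 103 − 1 = 102 = 2 · 3 · 17.
An element g generates (Z/103Z)^× iff g^(102/q) ≢ 1 (mod 103) for each prime q ∈ {2, 3, 17}.
36^51 ≡ 1 (mod 103)  [q = 2: ≡ 1 ✗]
36^34 ≡ 56 (mod 103)  [q = 3: ≢ 1 ✓]
36^6 ≡ 9 (mod 103)  [q = 17: ≢ 1 ✓]
The check at q = 2 fails, so 36 generates a proper subgroup.

No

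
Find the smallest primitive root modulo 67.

2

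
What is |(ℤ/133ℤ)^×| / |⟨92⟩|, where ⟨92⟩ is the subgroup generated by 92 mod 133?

12

ord(92) | φ(133) = φ(7·19) = (7−1)·(19−1) = 6·18 = 108 = 2^2 · 3^3.
Divisors of 108: 1, 2, 3, 4, 6, 9, 12, 18, 27, 36, 54, 108.
Compute 92^d (mod 133) for the divisors d until we hit 1:
92^1 ≡ 92
92^2 ≡ 85
92^3 ≡ 106
92^4 ≡ 43
92^6 ≡ 64
92^9 ≡ 1
Thus |⟨92⟩| = ord(92) = 9.
Index = |(Z/133Z)^×| / |⟨92⟩| = 108 / 9 = 12.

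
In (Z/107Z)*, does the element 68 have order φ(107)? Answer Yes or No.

φ(107) = 107 − 1 = 106 = 2 · 53.
68 is a primitive root mod 107 iff 68^(φ(107)/q) ≢ 1 for every prime q | φ(107), i.e. q ∈ {2, 53}.
68^53 ≡ 106 (mod 107)  [q = 2: ≢ 1 ✓]
68^2 ≡ 23 (mod 107)  [q = 53: ≢ 1 ✓]
Every test exponent gives a nontrivial residue, hence 68 generates the full group.

Yes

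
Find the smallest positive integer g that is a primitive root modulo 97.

5

φ(97) = 97 − 1 = 96 = 2^5 · 3.
Test candidates g = 2, 3, … against the prime factors q ∈ {2, 3} of φ(97): g is a generator iff g^(96/q) ≢ 1 for every such q.
g = 2: 2^48 ≡ 1 — hits 1, so not a primitive root.
g = 3: 3^48 ≡ 1 — hits 1, so not a primitive root.
g = 4: 4^48 ≡ 1 — hits 1, so not a primitive root.
g = 5: 5^48 ≡ 96; 5^32 ≡ 35 — none is 1, so 5 is a primitive root.
So 5 is the smallest generator of (Z/97Z)^×.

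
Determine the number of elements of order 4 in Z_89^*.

2

φ(89) = 89 − 1 = 88 = 2^3 · 11.
(Z/89Z)^× is cyclic (|G| = 88); a cyclic group of order m has exactly φ(d) elements of each order d | m, and none otherwise.
4 = 2^2 divides 88, and φ(4) = 2.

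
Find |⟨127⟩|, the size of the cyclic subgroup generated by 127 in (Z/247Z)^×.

18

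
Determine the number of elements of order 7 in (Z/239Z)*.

6

φ(239) = 239 − 1 = 238 = 2 · 7 · 17.
Since (Z/239Z)^× is cyclic of order 238, the number of elements of order d is φ(d) when d | 238 and 0 otherwise.
7 | 238, and φ(7) = 7 − 1 = 6.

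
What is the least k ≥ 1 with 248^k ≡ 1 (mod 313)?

312

The order of 248 must divide φ(313) = 313 − 1 = 312 = 2^3 · 3 · 13.
Divisors of 312: 1, 2, 3, 4, 6, 8, 12, 13, 24, 26, 39, 52, 78, 104, 156, 312.
Evaluate successive powers at the divisors of 312:
248^1 ≡ 248
248^2 ≡ 156
248^3 ≡ 189
248^4 ≡ 235
248^6 ≡ 39
248^8 ≡ 137
248^12 ≡ 269
248^13 ≡ 43
248^24 ≡ 58
248^26 ≡ 284
248^39 ≡ 5
248^52 ≡ 215
248^78 ≡ 25
248^104 ≡ 214
248^156 ≡ 312
248^312 ≡ 1
Therefore the multiplicative order of 248 modulo 313 is 312.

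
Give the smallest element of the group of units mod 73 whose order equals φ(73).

φ(73) = 73 − 1 = 72 = 2^3 · 3^2.
g is a primitive root iff g^(72/q) ≢ 1 (mod 73) for each prime q ∈ {2, 3}.
g = 2: 2^36 ≡ 1 — hits 1, so not a primitive root.
g = 3: 3^36 ≡ 1 — hits 1, so not a primitive root.
g = 4: 4^36 ≡ 1 — hits 1, so not a primitive root.
g = 5: 5^36 ≡ 72; 5^24 ≡ 8 — none is 1, so 5 is a primitive root.
The smallest primitive root modulo 73 is 5.

5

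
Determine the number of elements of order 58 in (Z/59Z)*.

28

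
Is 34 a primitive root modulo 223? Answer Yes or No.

No

φ(223) = 223 − 1 = 222 = 2 · 3 · 37.
Test 34^(222/q) mod 223 for each prime factor q of 222:
34^111 ≡ 1 (mod 223)  [q = 2: ≡ 1 ✗]
34^74 ≡ 1 (mod 223)  [q = 3: ≡ 1 ✗]
34^6 ≡ 14 (mod 223)  [q = 37: ≢ 1 ✓]
Since 34^111 ≡ 1, the order of 34 divides 111 < 222, so 34 is not a primitive root.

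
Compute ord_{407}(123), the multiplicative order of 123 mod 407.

The order of 123 must divide φ(407) = φ(11·37) = (11−1)·(37−1) = 10·36 = 360 = 2^3 · 3^2 · 5.
Divisors of 360: 1, 2, 3, 4, 5, 6, 8, 9, 10, 12, 15, 18, 20, 24, 30, 36, 40, 45, 60, 72, 90, 120, 180, 360.
Test each divisor d:
123^1 ≡ 123 (mod 407)
123^2 ≡ 70 (mod 407)
123^3 ≡ 63 (mod 407)
123^4 ≡ 16 (mod 407)
123^5 ≡ 340 (mod 407)
123^6 ≡ 306 (mod 407)
123^8 ≡ 256 (mod 407)
123^9 ≡ 149 (mod 407)
123^10 ≡ 12 (mod 407)
123^12 ≡ 26 (mod 407)
123^15 ≡ 10 (mod 407)
123^18 ≡ 223 (mod 407)
123^20 ≡ 144 (mod 407)
123^24 ≡ 269 (mod 407)
123^30 ≡ 100 (mod 407)
123^36 ≡ 75 (mod 407)
123^40 ≡ 386 (mod 407)
123^45 ≡ 186 (mod 407)
123^60 ≡ 232 (mod 407)
123^72 ≡ 334 (mod 407)
123^90 ≡ 1 (mod 407) ✓
So ord_407(123) = 90.

90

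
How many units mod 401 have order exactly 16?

φ(401) = 401 − 1 = 400 = 2^4 · 5^2.
Since (Z/401Z)^× is cyclic of order 400, the number of elements of order d is φ(d) when d | 400 and 0 otherwise.
16 = 2^4 divides 400, and φ(16) = 8.

8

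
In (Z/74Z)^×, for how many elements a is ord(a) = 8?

0

φ(74) = φ(2)·φ(37) = 1·36 = 36 = 2^2 · 3^2.
In a cyclic group of order 36, there are φ(d) elements of order d for each divisor d of 36, and zero for non-divisors.
Here 36 is not a multiple of 8, so there are no elements of order 8.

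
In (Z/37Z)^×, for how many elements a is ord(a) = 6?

2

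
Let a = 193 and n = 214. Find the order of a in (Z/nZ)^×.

53

By Lagrange's theorem, ord_214(193) divides φ(214) = φ(2)·φ(107) = 1·106 = 106 = 2 · 53.
Divisors of 106: 1, 2, 53, 106.
Evaluate successive powers at the divisors of 106:
193^1 ≡ 193 (mod 214)
193^2 ≡ 13 (mod 214)
193^53 ≡ 1 (mod 214) ✓
So ord_214(193) = 53.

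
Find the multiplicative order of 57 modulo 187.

ord(57) | φ(187) = φ(11·17) = (11−1)·(17−1) = 10·16 = 160 = 2^5 · 5.
Divisors of 160: 1, 2, 4, 5, 8, 10, 16, 20, 32, 40, 80, 160.
Compute 57^d (mod 187) for the divisors d until we hit 1:
57^1 ≡ 57 (mod 187)
57^2 ≡ 70 (mod 187)
57^4 ≡ 38 (mod 187)
57^5 ≡ 109 (mod 187)
57^8 ≡ 135 (mod 187)
57^10 ≡ 100 (mod 187)
57^16 ≡ 86 (mod 187)
57^20 ≡ 89 (mod 187)
57^32 ≡ 103 (mod 187)
57^40 ≡ 67 (mod 187)
57^80 ≡ 1 (mod 187) ✓
So ord_187(57) = 80.

80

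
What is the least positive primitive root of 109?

6

φ(109) = 109 − 1 = 108 = 2^2 · 3^3.
Test candidates g = 2, 3, … against the prime factors q ∈ {2, 3} of φ(109): g is a generator iff g^(108/q) ≢ 1 for every such q.
g = 2: 2^54 ≡ 108; 2^36 ≡ 1 — hits 1, so not a primitive root.
g = 3: 3^54 ≡ 1 — hits 1, so not a primitive root.
g = 4: 4^54 ≡ 1 — hits 1, so not a primitive root.
g = 5: 5^54 ≡ 1 — hits 1, so not a primitive root.
g = 6: 6^54 ≡ 108; 6^36 ≡ 63 — none is 1, so 6 is a primitive root.
The smallest primitive root modulo 109 is 6.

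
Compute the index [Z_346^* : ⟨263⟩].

The order of 263 must divide φ(346) = φ(2)·φ(173) = 1·172 = 172 = 2^2 · 43.
Divisors of 172: 1, 2, 4, 43, 86, 172.
Check 263^d mod 346 for each divisor in increasing order:
263^1 ≡ 263 (mod 346)
263^2 ≡ 315 (mod 346)
263^4 ≡ 269 (mod 346)
263^43 ≡ 345 (mod 346)
263^86 ≡ 1 (mod 346) ✓
The order of 263 is 86, so the subgroup it generates has 86 elements.
The index is φ(346) / ord(263) = 172 / 86 = 2.

2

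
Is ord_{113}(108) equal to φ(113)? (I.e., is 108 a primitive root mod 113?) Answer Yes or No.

φ(113) = 113 − 1 = 112 = 2^4 · 7.
An element g generates (Z/113Z)^× iff g^(112/q) ≢ 1 (mod 113) for each prime q ∈ {2, 7}.
108^56 ≡ 112 (mod 113)  [q = 2: ≢ 1 ✓]
108^16 ≡ 30 (mod 113)  [q = 7: ≢ 1 ✓]
Every test exponent gives a nontrivial residue, hence 108 generates the full group.

Yes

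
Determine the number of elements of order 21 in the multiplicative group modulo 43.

12

φ(43) = 43 − 1 = 42 = 2 · 3 · 7.
(Z/43Z)^× is cyclic (|G| = 42); a cyclic group of order m has exactly φ(d) elements of each order d | m, and none otherwise.
21 = 3 · 7 divides 42, and φ(21) = 12.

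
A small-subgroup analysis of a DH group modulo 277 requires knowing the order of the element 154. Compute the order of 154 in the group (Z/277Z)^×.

69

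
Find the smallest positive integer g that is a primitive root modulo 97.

φ(97) = 97 − 1 = 96 = 2^5 · 3.
Test candidates g = 2, 3, … against the prime factors q ∈ {2, 3} of φ(97): g is a generator iff g^(96/q) ≢ 1 for every such q.
g = 2: 2^48 ≡ 1 — hits 1, so not a primitive root.
g = 3: 3^48 ≡ 1 — hits 1, so not a primitive root.
g = 4: 4^48 ≡ 1 — hits 1, so not a primitive root.
g = 5: 5^48 ≡ 96; 5^32 ≡ 35 — none is 1, so 5 is a primitive root.
So 5 is the smallest generator of (Z/97Z)^×.

5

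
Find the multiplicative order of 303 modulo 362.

Since 303 ∈ (Z/362Z)^×, its order divides φ(362) = φ(2)·φ(181) = 1·180 = 180 = 2^2 · 3^2 · 5.
Divisors of 180: 1, 2, 3, 4, 5, 6, 9, 10, 12, 15, 18, 20, 30, 36, 45, 60, 90, 180.
Evaluate successive powers at the divisors of 180:
303^1 ≡ 303 (mod 362)
303^2 ≡ 223 (mod 362)
303^3 ≡ 237 (mod 362)
303^4 ≡ 135 (mod 362)
303^5 ≡ 361 (mod 362)
303^6 ≡ 59 (mod 362)
303^9 ≡ 227 (mod 362)
303^10 ≡ 1 (mod 362) ✓
The smallest such exponent is 10, so the order of 303 is 10.

10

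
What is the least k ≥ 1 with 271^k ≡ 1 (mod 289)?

The order of 271 must divide φ(289) = φ(17^2) = 17·(17−1) = 272 = 2^4 · 17.
Divisors of 272: 1, 2, 4, 8, 16, 17, 34, 68, 136, 272.
Compute 271^d (mod 289) for the divisors d until we hit 1:
271^1 ≡ 271
271^2 ≡ 35
271^4 ≡ 69
271^8 ≡ 137
271^16 ≡ 273
271^17 ≡ 288
271^34 ≡ 1
Hence ord(271) = 34.

34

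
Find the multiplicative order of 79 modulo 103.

17

Since 79 ∈ (Z/103Z)^×, its order divides φ(103) = 103 − 1 = 102 = 2 · 3 · 17.
Divisors of 102: 1, 2, 3, 6, 17, 34, 51, 102.
Compute 79^d (mod 103) for the divisors d until we hit 1:
79^1 ≡ 79 (mod 103)
79^2 ≡ 61 (mod 103)
79^3 ≡ 81 (mod 103)
79^6 ≡ 72 (mod 103)
79^17 ≡ 1 (mod 103) ✓
Therefore the multiplicative order of 79 modulo 103 is 17.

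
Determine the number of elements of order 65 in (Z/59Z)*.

φ(59) = 59 − 1 = 58 = 2 · 29.
(Z/59Z)^× is cyclic (|G| = 58); a cyclic group of order m has exactly φ(d) elements of each order d | m, and none otherwise.
65 does not divide 58, so no element of (Z/59Z)^× has order 65.

0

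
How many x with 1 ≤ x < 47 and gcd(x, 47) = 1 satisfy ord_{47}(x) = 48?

0

φ(47) = 47 − 1 = 46 = 2 · 23.
In a cyclic group of order 46, there are φ(d) elements of order d for each divisor d of 46, and zero for non-divisors.
Since 48 ∤ 46, the count is 0.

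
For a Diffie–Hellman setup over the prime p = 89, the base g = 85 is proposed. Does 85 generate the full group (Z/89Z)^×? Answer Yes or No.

No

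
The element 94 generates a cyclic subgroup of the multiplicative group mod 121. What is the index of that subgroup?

The order of 94 must divide φ(121) = φ(11^2) = 11·(11−1) = 110 = 2 · 5 · 11.
Divisors of 110: 1, 2, 5, 10, 11, 22, 55, 110.
Evaluate successive powers at the divisors of 110:
94^1 ≡ 94 (mod 121)
94^2 ≡ 3 (mod 121)
94^5 ≡ 120 (mod 121)
94^10 ≡ 1 (mod 121) ✓
Thus |⟨94⟩| = ord(94) = 10.
The index is φ(121) / ord(94) = 110 / 10 = 11.

11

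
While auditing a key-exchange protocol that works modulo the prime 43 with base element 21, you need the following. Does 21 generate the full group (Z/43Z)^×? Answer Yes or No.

No

φ(43) = 43 − 1 = 42 = 2 · 3 · 7.
21 is a primitive root mod 43 iff 21^(φ(43)/q) ≢ 1 for every prime q | φ(43), i.e. q ∈ {2, 3, 7}.
21^21 ≡ 1 (mod 43)  [q = 2: ≡ 1 ✗]
21^14 ≡ 1 (mod 43)  [q = 3: ≡ 1 ✗]
21^6 ≡ 41 (mod 43)  [q = 7: ≢ 1 ✓]
21^21 ≡ 1 shows ord(21) | 21, strictly less than φ(43); not a primitive root.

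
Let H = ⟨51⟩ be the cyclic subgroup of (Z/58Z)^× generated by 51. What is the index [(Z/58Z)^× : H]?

Since 51 ∈ (Z/58Z)^×, its order divides φ(58) = φ(2)·φ(29) = 1·28 = 28 = 2^2 · 7.
Divisors of 28: 1, 2, 4, 7, 14, 28.
Check 51^d mod 58 for each divisor in increasing order:
51^1 ≡ 51 (mod 58)
51^2 ≡ 49 (mod 58)
51^4 ≡ 23 (mod 58)
51^7 ≡ 57 (mod 58)
51^14 ≡ 1 (mod 58) ✓
Thus |⟨51⟩| = ord(51) = 14.
Index = |(Z/58Z)^×| / |⟨51⟩| = 28 / 14 = 2.

2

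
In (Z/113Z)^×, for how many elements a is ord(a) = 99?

0

φ(113) = 113 − 1 = 112 = 2^4 · 7.
(Z/113Z)^× is cyclic (|G| = 112); a cyclic group of order m has exactly φ(d) elements of each order d | m, and none otherwise.
Since 99 ∤ 112, the count is 0.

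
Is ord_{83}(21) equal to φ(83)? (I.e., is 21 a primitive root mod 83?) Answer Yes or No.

No

φ(83) = 83 − 1 = 82 = 2 · 41.
It suffices to check that the order of 21 is not a proper divisor of 82: compute 21^(82/q) for q ∈ {2, 41}.
21^41 ≡ 1 (mod 83)  [q = 2: ≡ 1 ✗]
21^2 ≡ 26 (mod 83)  [q = 41: ≢ 1 ✓]
Since 21^41 ≡ 1, the order of 21 divides 41 < 82, so 21 is not a primitive root.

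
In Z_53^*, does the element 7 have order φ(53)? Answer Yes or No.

φ(53) = 53 − 1 = 52 = 2^2 · 13.
An element g generates (Z/53Z)^× iff g^(52/q) ≢ 1 (mod 53) for each prime q ∈ {2, 13}.
7^26 ≡ 1 (mod 53)  [q = 2: ≡ 1 ✗]
7^4 ≡ 16 (mod 53)  [q = 13: ≢ 1 ✓]
Since 7^26 ≡ 1, the order of 7 divides 26 < 52, so 7 is not a primitive root.

No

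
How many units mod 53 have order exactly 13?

φ(53) = 53 − 1 = 52 = 2^2 · 13.
In a cyclic group of order 52, there are φ(d) elements of order d for each divisor d of 52, and zero for non-divisors.
13 | 52, and φ(13) = 13 − 1 = 12.

12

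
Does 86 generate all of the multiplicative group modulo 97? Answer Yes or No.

No

φ(97) = 97 − 1 = 96 = 2^5 · 3.
Test 86^(96/q) mod 97 for each prime factor q of 96:
86^48 ≡ 1 (mod 97)  [q = 2: ≡ 1 ✗]
86^32 ≡ 61 (mod 97)  [q = 3: ≢ 1 ✓]
Since 86^48 ≡ 1, the order of 86 divides 48 < 96, so 86 is not a primitive root.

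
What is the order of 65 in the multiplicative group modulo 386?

96

ord(65) | φ(386) = φ(2)·φ(193) = 1·192 = 192 = 2^6 · 3.
Divisors of 192: 1, 2, 3, 4, 6, 8, 12, 16, 24, 32, 48, 64, 96, 192.
Compute 65^d (mod 386) for the divisors d until we hit 1:
65^1 ≡ 65
65^2 ≡ 365
65^3 ≡ 179
65^4 ≡ 55
65^6 ≡ 3
65^8 ≡ 323
65^12 ≡ 9
65^16 ≡ 109
65^24 ≡ 81
65^32 ≡ 301
65^48 ≡ 385
65^64 ≡ 277
65^96 ≡ 1
Hence ord(65) = 96.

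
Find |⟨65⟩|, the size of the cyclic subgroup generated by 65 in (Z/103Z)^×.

Since 65 ∈ (Z/103Z)^×, its order divides φ(103) = 103 − 1 = 102 = 2 · 3 · 17.
Divisors of 102: 1, 2, 3, 6, 17, 34, 51, 102.
Test each divisor d:
65^1 ≡ 65
65^2 ≡ 2
65^3 ≡ 27
65^6 ≡ 8
65^17 ≡ 57
65^34 ≡ 56
65^51 ≡ 102
65^102 ≡ 1
So ord_103(65) = 102.

102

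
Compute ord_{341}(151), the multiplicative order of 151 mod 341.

The order of 151 must divide φ(341) = φ(11·31) = (11−1)·(31−1) = 10·30 = 300 = 2^2 · 3 · 5^2.
Divisors of 300: 1, 2, 3, 4, 5, 6, 10, 12, 15, 20, 25, 30, 50, 60, 75, 100, 150, 300.
Test each divisor d:
151^1 ≡ 151 (mod 341)
151^2 ≡ 295 (mod 341)
151^3 ≡ 215 (mod 341)
151^4 ≡ 70 (mod 341)
151^5 ≡ 340 (mod 341)
151^6 ≡ 190 (mod 341)
151^10 ≡ 1 (mod 341) ✓
The smallest such exponent is 10, so the order of 151 is 10.

10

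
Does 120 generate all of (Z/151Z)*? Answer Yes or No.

φ(151) = 151 − 1 = 150 = 2 · 3 · 5^2.
Test 120^(150/q) mod 151 for each prime factor q of 150:
120^75 ≡ 150 (mod 151)  [q = 2: ≢ 1 ✓]
120^50 ≡ 32 (mod 151)  [q = 3: ≢ 1 ✓]
120^30 ≡ 19 (mod 151)  [q = 5: ≢ 1 ✓]
Every test exponent gives a nontrivial residue, hence 120 generates the full group.

Yes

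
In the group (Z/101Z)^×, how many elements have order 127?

0

φ(101) = 101 − 1 = 100 = 2^2 · 5^2.
Since (Z/101Z)^× is cyclic of order 100, the number of elements of order d is φ(d) when d | 100 and 0 otherwise.
Since 127 ∤ 100, the count is 0.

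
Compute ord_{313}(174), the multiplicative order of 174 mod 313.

39

By Lagrange's theorem, ord_313(174) divides φ(313) = 313 − 1 = 312 = 2^3 · 3 · 13.
Divisors of 312: 1, 2, 3, 4, 6, 8, 12, 13, 24, 26, 39, 52, 78, 104, 156, 312.
Evaluate successive powers at the divisors of 312:
174^1 ≡ 174 (mod 313)
174^2 ≡ 228 (mod 313)
174^3 ≡ 234 (mod 313)
174^4 ≡ 26 (mod 313)
174^6 ≡ 294 (mod 313)
174^8 ≡ 50 (mod 313)
174^12 ≡ 48 (mod 313)
174^13 ≡ 214 (mod 313)
174^24 ≡ 113 (mod 313)
174^26 ≡ 98 (mod 313)
174^39 ≡ 1 (mod 313) ✓
So ord_313(174) = 39.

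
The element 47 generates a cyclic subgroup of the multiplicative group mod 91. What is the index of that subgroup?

By Lagrange's theorem, ord_91(47) divides φ(91) = φ(7·13) = (7−1)·(13−1) = 6·12 = 72 = 2^3 · 3^2.
Divisors of 72: 1, 2, 3, 4, 6, 8, 9, 12, 18, 24, 36, 72.
Check 47^d mod 91 for each divisor in increasing order:
47^1 ≡ 47 (mod 91)
47^2 ≡ 25 (mod 91)
47^3 ≡ 83 (mod 91)
47^4 ≡ 79 (mod 91)
47^6 ≡ 64 (mod 91)
47^8 ≡ 53 (mod 91)
47^9 ≡ 34 (mod 91)
47^12 ≡ 1 (mod 91) ✓
The order of 47 is 12, so the subgroup it generates has 12 elements.
[(Z/91Z)^× : ⟨47⟩] = 72/12 = 6.

6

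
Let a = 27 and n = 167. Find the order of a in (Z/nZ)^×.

ord(27) | φ(167) = 167 − 1 = 166 = 2 · 83.
Divisors of 166: 1, 2, 83, 166.
Test each divisor d:
27^1 ≡ 27
27^2 ≡ 61
27^83 ≡ 1
Therefore the multiplicative order of 27 modulo 167 is 83.

83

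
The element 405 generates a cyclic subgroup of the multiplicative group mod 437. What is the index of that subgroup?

Since 405 ∈ (Z/437Z)^×, its order divides φ(437) = φ(19·23) = (19−1)·(23−1) = 18·22 = 396 = 2^2 · 3^2 · 11.
Divisors of 396: 1, 2, 3, 4, 6, 9, 11, 12, 18, 22, 33, 36, 44, 66, 99, 132, 198, 396.
Test each divisor d:
405^1 ≡ 405
405^2 ≡ 150
405^3 ≡ 7
405^4 ≡ 213
405^6 ≡ 49
405^9 ≡ 343
405^11 ≡ 321
405^12 ≡ 216
405^18 ≡ 96
405^22 ≡ 346
405^33 ≡ 68
405^36 ≡ 39
405^44 ≡ 415
405^66 ≡ 254
405^99 ≡ 229
405^132 ≡ 277
405^198 ≡ 1
The order of 405 is 198, so the subgroup it generates has 198 elements.
[(Z/437Z)^× : ⟨405⟩] = 396/198 = 2.

2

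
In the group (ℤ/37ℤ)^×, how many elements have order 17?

0

φ(37) = 37 − 1 = 36 = 2^2 · 3^2.
In a cyclic group of order 36, there are φ(d) elements of order d for each divisor d of 36, and zero for non-divisors.
Since 17 ∤ 36, the count is 0.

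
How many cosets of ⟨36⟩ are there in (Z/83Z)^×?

2

By Lagrange's theorem, ord_83(36) divides φ(83) = 83 − 1 = 82 = 2 · 41.
Divisors of 82: 1, 2, 41, 82.
Evaluate successive powers at the divisors of 82:
36^1 ≡ 36
36^2 ≡ 51
36^41 ≡ 1
So ord_83(36) = 41, hence |⟨36⟩| = 41.
[(Z/83Z)^× : ⟨36⟩] = 82/41 = 2.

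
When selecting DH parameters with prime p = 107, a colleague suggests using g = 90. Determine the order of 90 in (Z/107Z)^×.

ord(90) | φ(107) = 107 − 1 = 106 = 2 · 53.
Divisors of 106: 1, 2, 53, 106.
Test each divisor d:
90^1 ≡ 90
90^2 ≡ 75
90^53 ≡ 1
Therefore the multiplicative order of 90 modulo 107 is 53.

53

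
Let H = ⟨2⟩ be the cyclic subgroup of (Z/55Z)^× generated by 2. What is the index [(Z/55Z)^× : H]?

By Lagrange's theorem, ord_55(2) divides φ(55) = φ(5·11) = (5−1)·(11−1) = 4·10 = 40 = 2^3 · 5.
Divisors of 40: 1, 2, 4, 5, 8, 10, 20, 40.
Check 2^d mod 55 for each divisor in increasing order:
2^1 ≡ 2 (mod 55)
2^2 ≡ 4 (mod 55)
2^4 ≡ 16 (mod 55)
2^5 ≡ 32 (mod 55)
2^8 ≡ 36 (mod 55)
2^10 ≡ 34 (mod 55)
2^20 ≡ 1 (mod 55) ✓
So ord_55(2) = 20, hence |⟨2⟩| = 20.
Index = |(Z/55Z)^×| / |⟨2⟩| = 40 / 20 = 2.

2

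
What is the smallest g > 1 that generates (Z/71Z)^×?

7

φ(71) = 71 − 1 = 70 = 2 · 5 · 7.
g is a primitive root iff g^(70/q) ≢ 1 (mod 71) for each prime q ∈ {2, 5, 7}.
g = 2: 2^35 ≡ 1 — hits 1, so not a primitive root.
g = 3: 3^35 ≡ 1 — hits 1, so not a primitive root.
g = 4: 4^35 ≡ 1 — hits 1, so not a primitive root.
g = 5: 5^35 ≡ 1 — hits 1, so not a primitive root.
g = 6: 6^35 ≡ 1 — hits 1, so not a primitive root.
g = 7: 7^35 ≡ 70; 7^14 ≡ 54; 7^10 ≡ 45 — none is 1, so 7 is a primitive root.
Hence the least primitive root of 71 is 7.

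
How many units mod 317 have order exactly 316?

156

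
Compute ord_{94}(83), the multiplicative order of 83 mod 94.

The order of 83 must divide φ(94) = φ(2)·φ(47) = 1·46 = 46 = 2 · 23.
Divisors of 46: 1, 2, 23, 46.
Test each divisor d:
83^1 ≡ 83 (mod 94)
83^2 ≡ 27 (mod 94)
83^23 ≡ 1 (mod 94) ✓
Hence ord(83) = 23.

23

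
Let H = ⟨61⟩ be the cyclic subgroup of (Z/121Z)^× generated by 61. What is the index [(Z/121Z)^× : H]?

Since 61 ∈ (Z/121Z)^×, its order divides φ(121) = φ(11^2) = 11·(11−1) = 110 = 2 · 5 · 11.
Divisors of 110: 1, 2, 5, 10, 11, 22, 55, 110.
Test each divisor d:
61^1 ≡ 61 (mod 121)
61^2 ≡ 91 (mod 121)
61^5 ≡ 87 (mod 121)
61^10 ≡ 67 (mod 121)
61^11 ≡ 94 (mod 121)
61^22 ≡ 3 (mod 121)
61^55 ≡ 120 (mod 121)
61^110 ≡ 1 (mod 121) ✓
The order of 61 is 110, so the subgroup it generates has 110 elements.
Index = |(Z/121Z)^×| / |⟨61⟩| = 110 / 110 = 1.

1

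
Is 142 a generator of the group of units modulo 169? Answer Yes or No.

No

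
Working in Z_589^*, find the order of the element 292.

By Lagrange's theorem, ord_589(292) divides φ(589) = φ(19·31) = (19−1)·(31−1) = 18·30 = 540 = 2^2 · 3^3 · 5.
Divisors of 540: 1, 2, 3, 4, 5, 6, 9, 10, 12, 15, 18, 20, 27, 30, 36, 45, 54, 60, 90, 108, 135, 180, 270, 540.
Compute 292^d (mod 589) for the divisors d until we hit 1:
292^1 ≡ 292
292^2 ≡ 448
292^3 ≡ 58
292^4 ≡ 444
292^5 ≡ 68
292^6 ≡ 419
292^9 ≡ 153
292^10 ≡ 501
292^12 ≡ 39
292^15 ≡ 495
292^18 ≡ 438
292^20 ≡ 87
292^27 ≡ 457
292^30 ≡ 1
So ord_589(292) = 30.

30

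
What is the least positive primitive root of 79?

3

φ(79) = 79 − 1 = 78 = 2 · 3 · 13.
Test candidates g = 2, 3, … against the prime factors q ∈ {2, 3, 13} of φ(79): g is a generator iff g^(78/q) ≢ 1 for every such q.
g = 2: 2^39 ≡ 1 — hits 1, so not a primitive root.
g = 3: 3^39 ≡ 78; 3^26 ≡ 23; 3^6 ≡ 18 — none is 1, so 3 is a primitive root.
So 3 is the smallest generator of (Z/79Z)^×.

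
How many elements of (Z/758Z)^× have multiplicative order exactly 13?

0

φ(758) = φ(2)·φ(379) = 1·378 = 378 = 2 · 3^3 · 7.
Since (Z/758Z)^× is cyclic of order 378, the number of elements of order d is φ(d) when d | 378 and 0 otherwise.
13 does not divide 378, so no element of (Z/758Z)^× has order 13.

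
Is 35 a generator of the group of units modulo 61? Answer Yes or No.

Yes

φ(61) = 61 − 1 = 60 = 2^2 · 3 · 5.
35 is a primitive root mod 61 iff 35^(φ(61)/q) ≢ 1 for every prime q | φ(61), i.e. q ∈ {2, 3, 5}.
35^30 ≡ 60 (mod 61)  [q = 2: ≢ 1 ✓]
35^20 ≡ 13 (mod 61)  [q = 3: ≢ 1 ✓]
35^12 ≡ 9 (mod 61)  [q = 5: ≢ 1 ✓]
All checks pass, so 35 has order 60 and is a primitive root modulo 61.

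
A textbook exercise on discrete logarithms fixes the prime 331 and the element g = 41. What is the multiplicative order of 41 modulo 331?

330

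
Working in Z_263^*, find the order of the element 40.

262

By Lagrange's theorem, ord_263(40) divides φ(263) = 263 − 1 = 262 = 2 · 131.
Divisors of 262: 1, 2, 131, 262.
Test each divisor d:
40^1 ≡ 40
40^2 ≡ 22
40^131 ≡ 262
40^262 ≡ 1
The smallest such exponent is 262, so the order of 40 is 262.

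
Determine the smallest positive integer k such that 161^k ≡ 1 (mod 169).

52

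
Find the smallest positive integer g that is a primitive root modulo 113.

φ(113) = 113 − 1 = 112 = 2^4 · 7.
g is a primitive root iff g^(112/q) ≢ 1 (mod 113) for each prime q ∈ {2, 7}.
g = 2: 2^56 ≡ 1 — hits 1, so not a primitive root.
g = 3: 3^56 ≡ 112; 3^16 ≡ 49 — none is 1, so 3 is a primitive root.
So 3 is the smallest generator of (Z/113Z)^×.

3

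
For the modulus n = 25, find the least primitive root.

2

φ(25) = φ(5^2) = 5·(5−1) = 20 = 2^2 · 5.
g is a primitive root iff g^(20/q) ≢ 1 (mod 25) for each prime q ∈ {2, 5}.
g = 2: 2^10 ≡ 24; 2^4 ≡ 16 — none is 1, so 2 is a primitive root.
So 2 is the smallest generator of (Z/25Z)^×.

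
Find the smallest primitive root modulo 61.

2

φ(61) = 61 − 1 = 60 = 2^2 · 3 · 5.
Test candidates g = 2, 3, … against the prime factors q ∈ {2, 3, 5} of φ(61): g is a generator iff g^(60/q) ≢ 1 for every such q.
g = 2: 2^30 ≡ 60; 2^20 ≡ 47; 2^12 ≡ 9 — none is 1, so 2 is a primitive root.
So 2 is the smallest generator of (Z/61Z)^×.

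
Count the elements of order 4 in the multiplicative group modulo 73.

2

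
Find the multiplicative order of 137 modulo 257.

32

By Lagrange's theorem, ord_257(137) divides φ(257) = 257 − 1 = 256 = 2^8.
Divisors of 256: 1, 2, 4, 8, 16, 32, 64, 128, 256.
Test each divisor d:
137^1 ≡ 137
137^2 ≡ 8
137^4 ≡ 64
137^8 ≡ 241
137^16 ≡ 256
137^32 ≡ 1
Therefore the multiplicative order of 137 modulo 257 is 32.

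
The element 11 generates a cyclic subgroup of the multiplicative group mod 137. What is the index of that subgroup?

2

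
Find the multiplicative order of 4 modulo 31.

5

The order of 4 must divide φ(31) = 31 − 1 = 30 = 2 · 3 · 5.
Divisors of 30: 1, 2, 3, 5, 6, 10, 15, 30.
Test each divisor d:
4^1 ≡ 4 (mod 31)
4^2 ≡ 16 (mod 31)
4^3 ≡ 2 (mod 31)
4^5 ≡ 1 (mod 31) ✓
So ord_31(4) = 5.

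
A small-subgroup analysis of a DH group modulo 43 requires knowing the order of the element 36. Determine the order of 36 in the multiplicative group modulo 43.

3

The order of 36 must divide φ(43) = 43 − 1 = 42 = 2 · 3 · 7.
Divisors of 42: 1, 2, 3, 6, 7, 14, 21, 42.
Check 36^d mod 43 for each divisor in increasing order:
36^1 ≡ 36 (mod 43)
36^2 ≡ 6 (mod 43)
36^3 ≡ 1 (mod 43) ✓
Therefore the multiplicative order of 36 modulo 43 is 3.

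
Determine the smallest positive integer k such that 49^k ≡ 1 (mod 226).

Since 49 ∈ (Z/226Z)^×, its order divides φ(226) = φ(2)·φ(113) = 1·112 = 112 = 2^4 · 7.
Divisors of 112: 1, 2, 4, 7, 8, 14, 16, 28, 56, 112.
Evaluate successive powers at the divisors of 112:
49^1 ≡ 49 (mod 226)
49^2 ≡ 141 (mod 226)
49^4 ≡ 219 (mod 226)
49^7 ≡ 1 (mod 226) ✓
Hence ord(49) = 7.

7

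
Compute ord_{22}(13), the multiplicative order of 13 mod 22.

10

ord(13) | φ(22) = φ(2)·φ(11) = 1·10 = 10 = 2 · 5.
Divisors of 10: 1, 2, 5, 10.
Evaluate successive powers at the divisors of 10:
13^1 ≡ 13 (mod 22)
13^2 ≡ 15 (mod 22)
13^5 ≡ 21 (mod 22)
13^10 ≡ 1 (mod 22) ✓
So ord_22(13) = 10.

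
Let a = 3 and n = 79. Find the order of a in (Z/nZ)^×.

78

By Lagrange's theorem, ord_79(3) divides φ(79) = 79 − 1 = 78 = 2 · 3 · 13.
Divisors of 78: 1, 2, 3, 6, 13, 26, 39, 78.
Compute 3^d (mod 79) for the divisors d until we hit 1:
3^1 ≡ 3 (mod 79)
3^2 ≡ 9 (mod 79)
3^3 ≡ 27 (mod 79)
3^6 ≡ 18 (mod 79)
3^13 ≡ 24 (mod 79)
3^26 ≡ 23 (mod 79)
3^39 ≡ 78 (mod 79)
3^78 ≡ 1 (mod 79) ✓
The smallest such exponent is 78, so the order of 3 is 78.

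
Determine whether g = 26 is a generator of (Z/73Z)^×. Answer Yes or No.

Yes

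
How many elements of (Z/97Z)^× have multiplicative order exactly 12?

4

φ(97) = 97 − 1 = 96 = 2^5 · 3.
Since (Z/97Z)^× is cyclic of order 96, the number of elements of order d is φ(d) when d | 96 and 0 otherwise.
12 = 2^2 · 3 divides 96, and φ(12) = 4.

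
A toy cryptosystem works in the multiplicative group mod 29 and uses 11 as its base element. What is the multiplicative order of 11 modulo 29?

28

By Lagrange's theorem, ord_29(11) divides φ(29) = 29 − 1 = 28 = 2^2 · 7.
Divisors of 28: 1, 2, 4, 7, 14, 28.
Check 11^d mod 29 for each divisor in increasing order:
11^1 ≡ 11 (mod 29)
11^2 ≡ 5 (mod 29)
11^4 ≡ 25 (mod 29)
11^7 ≡ 12 (mod 29)
11^14 ≡ 28 (mod 29)
11^28 ≡ 1 (mod 29) ✓
The smallest such exponent is 28, so the order of 11 is 28.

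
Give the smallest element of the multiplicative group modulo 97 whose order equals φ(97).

φ(97) = 97 − 1 = 96 = 2^5 · 3.
Test candidates g = 2, 3, … against the prime factors q ∈ {2, 3} of φ(97): g is a generator iff g^(96/q) ≢ 1 for every such q.
g = 2: 2^48 ≡ 1 — hits 1, so not a primitive root.
g = 3: 3^48 ≡ 1 — hits 1, so not a primitive root.
g = 4: 4^48 ≡ 1 — hits 1, so not a primitive root.
g = 5: 5^48 ≡ 96; 5^32 ≡ 35 — none is 1, so 5 is a primitive root.
The smallest primitive root modulo 97 is 5.

5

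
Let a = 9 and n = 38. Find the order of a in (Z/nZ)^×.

9

Since 9 ∈ (Z/38Z)^×, its order divides φ(38) = φ(2)·φ(19) = 1·18 = 18 = 2 · 3^2.
Divisors of 18: 1, 2, 3, 6, 9, 18.
Evaluate successive powers at the divisors of 18:
9^1 ≡ 9 (mod 38)
9^2 ≡ 5 (mod 38)
9^3 ≡ 7 (mod 38)
9^6 ≡ 11 (mod 38)
9^9 ≡ 1 (mod 38) ✓
So ord_38(9) = 9.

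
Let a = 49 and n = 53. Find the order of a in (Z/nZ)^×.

13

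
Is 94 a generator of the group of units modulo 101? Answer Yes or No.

φ(101) = 101 − 1 = 100 = 2^2 · 5^2.
It suffices to check that the order of 94 is not a proper divisor of 100: compute 94^(100/q) for q ∈ {2, 5}.
94^50 ≡ 100 (mod 101)  [q = 2: ≢ 1 ✓]
94^20 ≡ 84 (mod 101)  [q = 5: ≢ 1 ✓]
None equal 1, so ord_101(94) = 100: 94 is a primitive root.

Yes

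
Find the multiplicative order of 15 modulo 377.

Since 15 ∈ (Z/377Z)^×, its order divides φ(377) = φ(13·29) = (13−1)·(29−1) = 12·28 = 336 = 2^4 · 3 · 7.
Divisors of 336: 1, 2, 3, 4, 6, 7, 8, 12, 14, 16, 21, 24, 28, 42, 48, 56, 84, 112, 168, 336.
Check 15^d mod 377 for each divisor in increasing order:
15^1 ≡ 15 (mod 377)
15^2 ≡ 225 (mod 377)
15^3 ≡ 359 (mod 377)
15^4 ≡ 107 (mod 377)
15^6 ≡ 324 (mod 377)
15^7 ≡ 336 (mod 377)
15^8 ≡ 139 (mod 377)
15^12 ≡ 170 (mod 377)
15^14 ≡ 173 (mod 377)
15^16 ≡ 94 (mod 377)
15^21 ≡ 70 (mod 377)
15^24 ≡ 248 (mod 377)
15^28 ≡ 146 (mod 377)
15^42 ≡ 376 (mod 377)
15^48 ≡ 53 (mod 377)
15^56 ≡ 204 (mod 377)
15^84 ≡ 1 (mod 377) ✓
Hence ord(15) = 84.

84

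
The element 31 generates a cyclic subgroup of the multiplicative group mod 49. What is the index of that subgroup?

7

Since 31 ∈ (Z/49Z)^×, its order divides φ(49) = φ(7^2) = 7·(7−1) = 42 = 2 · 3 · 7.
Divisors of 42: 1, 2, 3, 6, 7, 14, 21, 42.
Compute 31^d (mod 49) for the divisors d until we hit 1:
31^1 ≡ 31 (mod 49)
31^2 ≡ 30 (mod 49)
31^3 ≡ 48 (mod 49)
31^6 ≡ 1 (mod 49) ✓
Thus |⟨31⟩| = ord(31) = 6.
Index = |(Z/49Z)^×| / |⟨31⟩| = 42 / 6 = 7.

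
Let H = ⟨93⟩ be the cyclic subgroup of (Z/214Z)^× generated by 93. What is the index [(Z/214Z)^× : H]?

The order of 93 must divide φ(214) = φ(2)·φ(107) = 1·106 = 106 = 2 · 53.
Divisors of 106: 1, 2, 53, 106.
Compute 93^d (mod 214) for the divisors d until we hit 1:
93^1 ≡ 93 (mod 214)
93^2 ≡ 89 (mod 214)
93^53 ≡ 213 (mod 214)
93^106 ≡ 1 (mod 214) ✓
The order of 93 is 106, so the subgroup it generates has 106 elements.
[(Z/214Z)^× : ⟨93⟩] = 106/106 = 1.

1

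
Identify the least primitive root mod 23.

φ(23) = 23 − 1 = 22 = 2 · 11.
g is a primitive root iff g^(22/q) ≢ 1 (mod 23) for each prime q ∈ {2, 11}.
g = 2: 2^11 ≡ 1 — hits 1, so not a primitive root.
g = 3: 3^11 ≡ 1 — hits 1, so not a primitive root.
g = 4: 4^11 ≡ 1 — hits 1, so not a primitive root.
g = 5: 5^11 ≡ 22; 5^2 ≡ 2 — none is 1, so 5 is a primitive root.
So 5 is the smallest generator of (Z/23Z)^×.

5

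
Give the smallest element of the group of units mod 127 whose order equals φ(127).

3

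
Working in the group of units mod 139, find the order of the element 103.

46

The order of 103 must divide φ(139) = 139 − 1 = 138 = 2 · 3 · 23.
Divisors of 138: 1, 2, 3, 6, 23, 46, 69, 138.
Check 103^d mod 139 for each divisor in increasing order:
103^1 ≡ 103 (mod 139)
103^2 ≡ 45 (mod 139)
103^3 ≡ 48 (mod 139)
103^6 ≡ 80 (mod 139)
103^23 ≡ 138 (mod 139)
103^46 ≡ 1 (mod 139) ✓
So ord_139(103) = 46.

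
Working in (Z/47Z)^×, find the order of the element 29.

46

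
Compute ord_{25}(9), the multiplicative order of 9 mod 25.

ord(9) | φ(25) = φ(5^2) = 5·(5−1) = 20 = 2^2 · 5.
Divisors of 20: 1, 2, 4, 5, 10, 20.
Compute 9^d (mod 25) for the divisors d until we hit 1:
9^1 ≡ 9 (mod 25)
9^2 ≡ 6 (mod 25)
9^4 ≡ 11 (mod 25)
9^5 ≡ 24 (mod 25)
9^10 ≡ 1 (mod 25) ✓
Hence ord(9) = 10.

10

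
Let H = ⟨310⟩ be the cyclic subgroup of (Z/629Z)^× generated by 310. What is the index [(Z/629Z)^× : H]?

48

By Lagrange's theorem, ord_629(310) divides φ(629) = φ(17·37) = (17−1)·(37−1) = 16·36 = 576 = 2^6 · 3^2.
Divisors of 576: 1, 2, 3, 4, 6, 8, 9, 12, 16, 18, 24, 32, 36, 48, 64, 72, 96, 144, 192, 288, 576.
Evaluate successive powers at the divisors of 576:
310^1 ≡ 310
310^2 ≡ 492
310^3 ≡ 302
310^4 ≡ 528
310^6 ≡ 628
310^8 ≡ 137
310^9 ≡ 327
310^12 ≡ 1
The order of 310 is 12, so the subgroup it generates has 12 elements.
[(Z/629Z)^× : ⟨310⟩] = 576/12 = 48.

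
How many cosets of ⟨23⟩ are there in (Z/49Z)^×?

2

ord(23) | φ(49) = φ(7^2) = 7·(7−1) = 42 = 2 · 3 · 7.
Divisors of 42: 1, 2, 3, 6, 7, 14, 21, 42.
Evaluate successive powers at the divisors of 42:
23^1 ≡ 23
23^2 ≡ 39
23^3 ≡ 15
23^6 ≡ 29
23^7 ≡ 30
23^14 ≡ 18
23^21 ≡ 1
So ord_49(23) = 21, hence |⟨23⟩| = 21.
[(Z/49Z)^× : ⟨23⟩] = 42/21 = 2.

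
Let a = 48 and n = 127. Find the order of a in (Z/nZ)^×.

By Lagrange's theorem, ord_127(48) divides φ(127) = 127 − 1 = 126 = 2 · 3^2 · 7.
Divisors of 126: 1, 2, 3, 6, 7, 9, 14, 18, 21, 42, 63, 126.
Evaluate successive powers at the divisors of 126:
48^1 ≡ 48 (mod 127)
48^2 ≡ 18 (mod 127)
48^3 ≡ 102 (mod 127)
48^6 ≡ 117 (mod 127)
48^7 ≡ 28 (mod 127)
48^9 ≡ 123 (mod 127)
48^14 ≡ 22 (mod 127)
48^18 ≡ 16 (mod 127)
48^21 ≡ 108 (mod 127)
48^42 ≡ 107 (mod 127)
48^63 ≡ 126 (mod 127)
48^126 ≡ 1 (mod 127) ✓
So ord_127(48) = 126.

126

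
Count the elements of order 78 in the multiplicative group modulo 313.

24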